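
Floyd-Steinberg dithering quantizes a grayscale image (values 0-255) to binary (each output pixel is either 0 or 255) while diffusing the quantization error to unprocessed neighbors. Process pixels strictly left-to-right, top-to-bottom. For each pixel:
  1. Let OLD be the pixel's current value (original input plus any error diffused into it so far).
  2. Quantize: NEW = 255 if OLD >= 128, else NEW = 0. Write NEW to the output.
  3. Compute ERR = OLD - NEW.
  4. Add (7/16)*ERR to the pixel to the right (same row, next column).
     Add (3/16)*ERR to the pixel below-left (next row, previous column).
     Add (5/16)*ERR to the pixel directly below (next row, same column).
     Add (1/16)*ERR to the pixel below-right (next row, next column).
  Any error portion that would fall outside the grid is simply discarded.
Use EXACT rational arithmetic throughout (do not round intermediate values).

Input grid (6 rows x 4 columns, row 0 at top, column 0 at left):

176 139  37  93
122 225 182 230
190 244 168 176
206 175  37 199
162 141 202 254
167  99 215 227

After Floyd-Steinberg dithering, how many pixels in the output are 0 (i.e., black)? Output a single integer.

(0,0): OLD=176 → NEW=255, ERR=-79
(0,1): OLD=1671/16 → NEW=0, ERR=1671/16
(0,2): OLD=21169/256 → NEW=0, ERR=21169/256
(0,3): OLD=529111/4096 → NEW=255, ERR=-515369/4096
(1,0): OLD=29925/256 → NEW=0, ERR=29925/256
(1,1): OLD=654019/2048 → NEW=255, ERR=131779/2048
(1,2): OLD=14347647/65536 → NEW=255, ERR=-2364033/65536
(1,3): OLD=188813993/1048576 → NEW=255, ERR=-78572887/1048576
(2,0): OLD=7818257/32768 → NEW=255, ERR=-537583/32768
(2,1): OLD=269979723/1048576 → NEW=255, ERR=2592843/1048576
(2,2): OLD=309918967/2097152 → NEW=255, ERR=-224854793/2097152
(2,3): OLD=3470218555/33554432 → NEW=0, ERR=3470218555/33554432
(3,0): OLD=3377871745/16777216 → NEW=255, ERR=-900318335/16777216
(3,1): OLD=35209646367/268435456 → NEW=255, ERR=-33241394913/268435456
(3,2): OLD=-133734028831/4294967296 → NEW=0, ERR=-133734028831/4294967296
(3,3): OLD=14499474927783/68719476736 → NEW=255, ERR=-3023991639897/68719476736
(4,0): OLD=524035050413/4294967296 → NEW=0, ERR=524035050413/4294967296
(4,1): OLD=5033348199687/34359738368 → NEW=255, ERR=-3728385084153/34359738368
(4,2): OLD=141623463308711/1099511627776 → NEW=255, ERR=-138752001774169/1099511627776
(4,3): OLD=3220996000289985/17592186044416 → NEW=255, ERR=-1265011441036095/17592186044416
(5,0): OLD=101585467683357/549755813888 → NEW=255, ERR=-38602264858083/549755813888
(5,1): OLD=322550064502763/17592186044416 → NEW=0, ERR=322550064502763/17592186044416
(5,2): OLD=1436588838005695/8796093022208 → NEW=255, ERR=-806414882657345/8796093022208
(5,3): OLD=44059922122548903/281474976710656 → NEW=255, ERR=-27716196938668377/281474976710656
Output grid:
  Row 0: #..#  (2 black, running=2)
  Row 1: .###  (1 black, running=3)
  Row 2: ###.  (1 black, running=4)
  Row 3: ##.#  (1 black, running=5)
  Row 4: .###  (1 black, running=6)
  Row 5: #.##  (1 black, running=7)

Answer: 7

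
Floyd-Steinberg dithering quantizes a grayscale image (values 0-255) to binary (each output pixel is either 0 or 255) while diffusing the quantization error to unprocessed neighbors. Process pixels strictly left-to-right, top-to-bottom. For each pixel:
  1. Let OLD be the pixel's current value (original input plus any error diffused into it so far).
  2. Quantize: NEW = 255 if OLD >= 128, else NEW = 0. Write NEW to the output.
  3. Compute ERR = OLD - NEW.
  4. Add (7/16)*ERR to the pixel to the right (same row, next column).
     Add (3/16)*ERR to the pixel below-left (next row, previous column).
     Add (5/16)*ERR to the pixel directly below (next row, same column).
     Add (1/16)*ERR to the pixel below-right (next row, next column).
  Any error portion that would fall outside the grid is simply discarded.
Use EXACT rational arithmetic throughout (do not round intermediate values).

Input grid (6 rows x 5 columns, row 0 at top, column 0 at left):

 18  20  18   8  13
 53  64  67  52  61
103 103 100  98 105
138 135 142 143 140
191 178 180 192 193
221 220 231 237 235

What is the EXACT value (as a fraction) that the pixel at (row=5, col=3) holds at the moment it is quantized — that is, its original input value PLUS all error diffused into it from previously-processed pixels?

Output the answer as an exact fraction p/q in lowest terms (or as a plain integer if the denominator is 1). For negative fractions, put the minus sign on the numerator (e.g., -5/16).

Answer: 118233987889026553/562949953421312

Derivation:
(0,0): OLD=18 → NEW=0, ERR=18
(0,1): OLD=223/8 → NEW=0, ERR=223/8
(0,2): OLD=3865/128 → NEW=0, ERR=3865/128
(0,3): OLD=43439/2048 → NEW=0, ERR=43439/2048
(0,4): OLD=730057/32768 → NEW=0, ERR=730057/32768
(1,0): OLD=8173/128 → NEW=0, ERR=8173/128
(1,1): OLD=110011/1024 → NEW=0, ERR=110011/1024
(1,2): OLD=4232215/32768 → NEW=255, ERR=-4123625/32768
(1,3): OLD=1263083/131072 → NEW=0, ERR=1263083/131072
(1,4): OLD=154149089/2097152 → NEW=0, ERR=154149089/2097152
(2,0): OLD=2344505/16384 → NEW=255, ERR=-1833415/16384
(2,1): OLD=35657027/524288 → NEW=0, ERR=35657027/524288
(2,2): OLD=830052617/8388608 → NEW=0, ERR=830052617/8388608
(2,3): OLD=20162033291/134217728 → NEW=255, ERR=-14063487349/134217728
(2,4): OLD=177662477069/2147483648 → NEW=0, ERR=177662477069/2147483648
(3,0): OLD=971252585/8388608 → NEW=0, ERR=971252585/8388608
(3,1): OLD=14661086453/67108864 → NEW=255, ERR=-2451673867/67108864
(3,2): OLD=303961190103/2147483648 → NEW=255, ERR=-243647140137/2147483648
(3,3): OLD=353539314863/4294967296 → NEW=0, ERR=353539314863/4294967296
(3,4): OLD=13422095122603/68719476736 → NEW=255, ERR=-4101371445077/68719476736
(4,0): OLD=236579770183/1073741824 → NEW=255, ERR=-37224394937/1073741824
(4,1): OLD=4720323323015/34359738368 → NEW=255, ERR=-4041409960825/34359738368
(4,2): OLD=58404092099913/549755813888 → NEW=0, ERR=58404092099913/549755813888
(4,3): OLD=2163137083918727/8796093022208 → NEW=255, ERR=-79866636744313/8796093022208
(4,4): OLD=24702439587358257/140737488355328 → NEW=255, ERR=-11185619943250383/140737488355328
(5,0): OLD=103415901796853/549755813888 → NEW=255, ERR=-36771830744587/549755813888
(5,1): OLD=755289119449823/4398046511104 → NEW=255, ERR=-366212740881697/4398046511104
(5,2): OLD=30781507945525911/140737488355328 → NEW=255, ERR=-5106551585082729/140737488355328
(5,3): OLD=118233987889026553/562949953421312 → NEW=255, ERR=-25318250233408007/562949953421312
Target (5,3): original=237, with diffused error = 118233987889026553/562949953421312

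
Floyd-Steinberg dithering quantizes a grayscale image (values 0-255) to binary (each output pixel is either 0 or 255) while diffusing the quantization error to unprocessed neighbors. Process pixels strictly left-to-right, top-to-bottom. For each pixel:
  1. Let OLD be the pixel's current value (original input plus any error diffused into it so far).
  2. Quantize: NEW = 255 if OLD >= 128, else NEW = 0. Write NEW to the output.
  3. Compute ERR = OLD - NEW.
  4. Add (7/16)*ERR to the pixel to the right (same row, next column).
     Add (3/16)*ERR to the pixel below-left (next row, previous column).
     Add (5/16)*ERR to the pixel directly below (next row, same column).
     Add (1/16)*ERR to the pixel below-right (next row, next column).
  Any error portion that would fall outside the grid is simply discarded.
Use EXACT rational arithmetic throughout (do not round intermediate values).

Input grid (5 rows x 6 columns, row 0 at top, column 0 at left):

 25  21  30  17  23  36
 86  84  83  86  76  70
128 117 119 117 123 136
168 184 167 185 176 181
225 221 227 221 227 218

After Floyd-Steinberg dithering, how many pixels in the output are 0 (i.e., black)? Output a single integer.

(0,0): OLD=25 → NEW=0, ERR=25
(0,1): OLD=511/16 → NEW=0, ERR=511/16
(0,2): OLD=11257/256 → NEW=0, ERR=11257/256
(0,3): OLD=148431/4096 → NEW=0, ERR=148431/4096
(0,4): OLD=2546345/65536 → NEW=0, ERR=2546345/65536
(0,5): OLD=55573151/1048576 → NEW=0, ERR=55573151/1048576
(1,0): OLD=25549/256 → NEW=0, ERR=25549/256
(1,1): OLD=301979/2048 → NEW=255, ERR=-220261/2048
(1,2): OLD=3832503/65536 → NEW=0, ERR=3832503/65536
(1,3): OLD=34850091/262144 → NEW=255, ERR=-31996629/262144
(1,4): OLD=787588193/16777216 → NEW=0, ERR=787588193/16777216
(1,5): OLD=29401315671/268435456 → NEW=0, ERR=29401315671/268435456
(2,0): OLD=4555481/32768 → NEW=255, ERR=-3800359/32768
(2,1): OLD=52274659/1048576 → NEW=0, ERR=52274659/1048576
(2,2): OLD=2172278377/16777216 → NEW=255, ERR=-2105911703/16777216
(2,3): OLD=4885265249/134217728 → NEW=0, ERR=4885265249/134217728
(2,4): OLD=715121145251/4294967296 → NEW=255, ERR=-380095515229/4294967296
(2,5): OLD=9238908060581/68719476736 → NEW=255, ERR=-8284558507099/68719476736
(3,0): OLD=2367338825/16777216 → NEW=255, ERR=-1910851255/16777216
(3,1): OLD=15967309461/134217728 → NEW=0, ERR=15967309461/134217728
(3,2): OLD=203755709711/1073741824 → NEW=255, ERR=-70048455409/1073741824
(3,3): OLD=9853988942893/68719476736 → NEW=255, ERR=-7669477624787/68719476736
(3,4): OLD=43533821091469/549755813888 → NEW=0, ERR=43533821091469/549755813888
(3,5): OLD=1516795018426659/8796093022208 → NEW=255, ERR=-726208702236381/8796093022208
(4,0): OLD=454651698983/2147483648 → NEW=255, ERR=-92956631257/2147483648
(4,1): OLD=7555310824315/34359738368 → NEW=255, ERR=-1206422459525/34359738368
(4,2): OLD=195450548910593/1099511627776 → NEW=255, ERR=-84924916172287/1099511627776
(4,3): OLD=2869313800836965/17592186044416 → NEW=255, ERR=-1616693640489115/17592186044416
(4,4): OLD=53222737119166389/281474976710656 → NEW=255, ERR=-18553381942050891/281474976710656
(4,5): OLD=758006969213423059/4503599627370496 → NEW=255, ERR=-390410935766053421/4503599627370496
Output grid:
  Row 0: ......  (6 black, running=6)
  Row 1: .#.#..  (4 black, running=10)
  Row 2: #.#.##  (2 black, running=12)
  Row 3: #.##.#  (2 black, running=14)
  Row 4: ######  (0 black, running=14)

Answer: 14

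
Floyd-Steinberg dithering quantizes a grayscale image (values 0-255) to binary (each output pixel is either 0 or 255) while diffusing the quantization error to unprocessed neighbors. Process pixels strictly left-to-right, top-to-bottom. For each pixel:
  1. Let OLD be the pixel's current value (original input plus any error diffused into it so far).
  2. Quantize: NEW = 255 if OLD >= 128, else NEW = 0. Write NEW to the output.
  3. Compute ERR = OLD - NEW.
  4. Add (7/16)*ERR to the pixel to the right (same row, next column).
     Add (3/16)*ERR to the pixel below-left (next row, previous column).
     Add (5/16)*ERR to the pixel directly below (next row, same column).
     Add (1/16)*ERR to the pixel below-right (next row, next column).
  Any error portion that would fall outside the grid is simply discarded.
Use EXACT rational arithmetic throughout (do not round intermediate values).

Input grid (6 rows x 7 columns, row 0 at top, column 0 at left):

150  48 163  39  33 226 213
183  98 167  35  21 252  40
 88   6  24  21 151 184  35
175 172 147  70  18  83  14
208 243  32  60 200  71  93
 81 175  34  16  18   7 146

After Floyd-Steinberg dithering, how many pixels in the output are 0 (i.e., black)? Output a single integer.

(0,0): OLD=150 → NEW=255, ERR=-105
(0,1): OLD=33/16 → NEW=0, ERR=33/16
(0,2): OLD=41959/256 → NEW=255, ERR=-23321/256
(0,3): OLD=-3503/4096 → NEW=0, ERR=-3503/4096
(0,4): OLD=2138167/65536 → NEW=0, ERR=2138167/65536
(0,5): OLD=251945345/1048576 → NEW=255, ERR=-15441535/1048576
(0,6): OLD=3465456263/16777216 → NEW=255, ERR=-812733817/16777216
(1,0): OLD=38547/256 → NEW=255, ERR=-26733/256
(1,1): OLD=60037/2048 → NEW=0, ERR=60037/2048
(1,2): OLD=9917289/65536 → NEW=255, ERR=-6794391/65536
(1,3): OLD=-2674123/262144 → NEW=0, ERR=-2674123/262144
(1,4): OLD=401278079/16777216 → NEW=0, ERR=401278079/16777216
(1,5): OLD=33664263983/134217728 → NEW=255, ERR=-561256657/134217728
(1,6): OLD=47484680161/2147483648 → NEW=0, ERR=47484680161/2147483648
(2,0): OLD=1994375/32768 → NEW=0, ERR=1994375/32768
(2,1): OLD=16591805/1048576 → NEW=0, ERR=16591805/1048576
(2,2): OLD=-26105993/16777216 → NEW=0, ERR=-26105993/16777216
(2,3): OLD=2031576703/134217728 → NEW=0, ERR=2031576703/134217728
(2,4): OLD=175744634991/1073741824 → NEW=255, ERR=-98059530129/1073741824
(2,5): OLD=5098275539941/34359738368 → NEW=255, ERR=-3663457743899/34359738368
(2,6): OLD=-2747658012525/549755813888 → NEW=0, ERR=-2747658012525/549755813888
(3,0): OLD=3304888215/16777216 → NEW=255, ERR=-973301865/16777216
(3,1): OLD=20813965899/134217728 → NEW=255, ERR=-13411554741/134217728
(3,2): OLD=114486727249/1073741824 → NEW=0, ERR=114486727249/1073741824
(3,3): OLD=447352906951/4294967296 → NEW=0, ERR=447352906951/4294967296
(3,4): OLD=8787553022871/549755813888 → NEW=0, ERR=8787553022871/549755813888
(3,5): OLD=220031259513909/4398046511104 → NEW=0, ERR=220031259513909/4398046511104
(3,6): OLD=1946552323364587/70368744177664 → NEW=0, ERR=1946552323364587/70368744177664
(4,0): OLD=367509859961/2147483648 → NEW=255, ERR=-180098470279/2147483648
(4,1): OLD=6578140476965/34359738368 → NEW=255, ERR=-2183592806875/34359738368
(4,2): OLD=27928024509259/549755813888 → NEW=0, ERR=27928024509259/549755813888
(4,3): OLD=547273738383017/4398046511104 → NEW=0, ERR=547273738383017/4398046511104
(4,4): OLD=9687175140194155/35184372088832 → NEW=255, ERR=715160257541995/35184372088832
(4,5): OLD=114518101509548203/1125899906842624 → NEW=0, ERR=114518101509548203/1125899906842624
(4,6): OLD=2689017960253389597/18014398509481984 → NEW=255, ERR=-1904653659664516323/18014398509481984
(5,0): OLD=23571564881983/549755813888 → NEW=0, ERR=23571564881983/549755813888
(5,1): OLD=783654336823317/4398046511104 → NEW=255, ERR=-337847523508203/4398046511104
(5,2): OLD=1253523476861283/35184372088832 → NEW=0, ERR=1253523476861283/35184372088832
(5,3): OLD=21802843734654607/281474976710656 → NEW=0, ERR=21802843734654607/281474976710656
(5,4): OLD=1532820820502420869/18014398509481984 → NEW=0, ERR=1532820820502420869/18014398509481984
(5,5): OLD=8280503785105368501/144115188075855872 → NEW=0, ERR=8280503785105368501/144115188075855872
(5,6): OLD=333088776447578413563/2305843009213693952 → NEW=255, ERR=-254901190901913544197/2305843009213693952
Output grid:
  Row 0: #.#..##  (3 black, running=3)
  Row 1: #.#..#.  (4 black, running=7)
  Row 2: ....##.  (5 black, running=12)
  Row 3: ##.....  (5 black, running=17)
  Row 4: ##..#.#  (3 black, running=20)
  Row 5: .#....#  (5 black, running=25)

Answer: 25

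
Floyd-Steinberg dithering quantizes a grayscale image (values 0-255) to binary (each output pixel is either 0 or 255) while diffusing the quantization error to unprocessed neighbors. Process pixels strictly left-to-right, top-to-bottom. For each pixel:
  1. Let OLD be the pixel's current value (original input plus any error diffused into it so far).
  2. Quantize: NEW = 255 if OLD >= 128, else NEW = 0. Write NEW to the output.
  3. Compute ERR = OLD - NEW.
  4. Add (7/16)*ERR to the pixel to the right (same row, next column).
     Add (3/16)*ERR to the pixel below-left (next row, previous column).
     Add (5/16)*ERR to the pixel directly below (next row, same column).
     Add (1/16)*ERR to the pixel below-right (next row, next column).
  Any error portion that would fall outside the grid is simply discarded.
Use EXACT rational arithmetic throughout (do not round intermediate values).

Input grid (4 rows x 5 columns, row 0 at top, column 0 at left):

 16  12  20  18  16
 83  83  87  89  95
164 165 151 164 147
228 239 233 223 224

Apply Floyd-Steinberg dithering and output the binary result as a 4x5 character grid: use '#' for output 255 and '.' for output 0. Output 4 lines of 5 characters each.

(0,0): OLD=16 → NEW=0, ERR=16
(0,1): OLD=19 → NEW=0, ERR=19
(0,2): OLD=453/16 → NEW=0, ERR=453/16
(0,3): OLD=7779/256 → NEW=0, ERR=7779/256
(0,4): OLD=119989/4096 → NEW=0, ERR=119989/4096
(1,0): OLD=1465/16 → NEW=0, ERR=1465/16
(1,1): OLD=17319/128 → NEW=255, ERR=-15321/128
(1,2): OLD=206299/4096 → NEW=0, ERR=206299/4096
(1,3): OLD=2093763/16384 → NEW=0, ERR=2093763/16384
(1,4): OLD=42457657/262144 → NEW=255, ERR=-24389063/262144
(2,0): OLD=348509/2048 → NEW=255, ERR=-173731/2048
(2,1): OLD=6923783/65536 → NEW=0, ERR=6923783/65536
(2,2): OLD=240586181/1048576 → NEW=255, ERR=-26800699/1048576
(2,3): OLD=2994006479/16777216 → NEW=255, ERR=-1284183601/16777216
(2,4): OLD=24810239977/268435456 → NEW=0, ERR=24810239977/268435456
(3,0): OLD=232049717/1048576 → NEW=255, ERR=-35337163/1048576
(3,1): OLD=2073472377/8388608 → NEW=255, ERR=-65622663/8388608
(3,2): OLD=57402625691/268435456 → NEW=255, ERR=-11048415589/268435456
(3,3): OLD=105659231349/536870912 → NEW=255, ERR=-31242851211/536870912
(3,4): OLD=1912453914669/8589934592 → NEW=255, ERR=-277979406291/8589934592
Row 0: .....
Row 1: .#..#
Row 2: #.##.
Row 3: #####

Answer: .....
.#..#
#.##.
#####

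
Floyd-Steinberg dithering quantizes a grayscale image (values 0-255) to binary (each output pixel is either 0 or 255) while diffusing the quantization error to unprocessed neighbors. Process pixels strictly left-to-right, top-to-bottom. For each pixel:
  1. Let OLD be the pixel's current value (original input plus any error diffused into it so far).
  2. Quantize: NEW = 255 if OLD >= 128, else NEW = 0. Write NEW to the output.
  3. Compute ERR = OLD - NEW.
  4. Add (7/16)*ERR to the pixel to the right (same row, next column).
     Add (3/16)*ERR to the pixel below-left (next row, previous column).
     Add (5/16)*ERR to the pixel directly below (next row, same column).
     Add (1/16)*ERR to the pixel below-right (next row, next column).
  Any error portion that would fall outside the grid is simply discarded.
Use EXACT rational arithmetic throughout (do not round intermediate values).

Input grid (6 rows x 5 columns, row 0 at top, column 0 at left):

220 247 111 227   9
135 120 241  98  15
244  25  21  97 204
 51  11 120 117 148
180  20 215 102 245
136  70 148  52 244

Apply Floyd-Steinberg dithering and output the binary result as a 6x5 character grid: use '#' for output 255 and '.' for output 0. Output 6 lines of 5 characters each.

(0,0): OLD=220 → NEW=255, ERR=-35
(0,1): OLD=3707/16 → NEW=255, ERR=-373/16
(0,2): OLD=25805/256 → NEW=0, ERR=25805/256
(0,3): OLD=1110427/4096 → NEW=255, ERR=65947/4096
(0,4): OLD=1051453/65536 → NEW=0, ERR=1051453/65536
(1,0): OLD=30641/256 → NEW=0, ERR=30641/256
(1,1): OLD=372311/2048 → NEW=255, ERR=-149929/2048
(1,2): OLD=15861923/65536 → NEW=255, ERR=-849757/65536
(1,3): OLD=27962087/262144 → NEW=0, ERR=27962087/262144
(1,4): OLD=283898837/4194304 → NEW=0, ERR=283898837/4194304
(2,0): OLD=8771245/32768 → NEW=255, ERR=415405/32768
(2,1): OLD=13336255/1048576 → NEW=0, ERR=13336255/1048576
(2,2): OLD=636476157/16777216 → NEW=0, ERR=636476157/16777216
(2,3): OLD=42630688423/268435456 → NEW=255, ERR=-25820352857/268435456
(2,4): OLD=814911663313/4294967296 → NEW=255, ERR=-280304997167/4294967296
(3,0): OLD=962111581/16777216 → NEW=0, ERR=962111581/16777216
(3,1): OLD=6438293657/134217728 → NEW=0, ERR=6438293657/134217728
(3,2): OLD=582403301987/4294967296 → NEW=255, ERR=-512813358493/4294967296
(3,3): OLD=213359993099/8589934592 → NEW=0, ERR=213359993099/8589934592
(3,4): OLD=18205183802455/137438953472 → NEW=255, ERR=-16841749332905/137438953472
(4,0): OLD=444346400851/2147483648 → NEW=255, ERR=-103261929389/2147483648
(4,1): OLD=-333290002349/68719476736 → NEW=0, ERR=-333290002349/68719476736
(4,2): OLD=201453947462717/1099511627776 → NEW=255, ERR=-78921517620163/1099511627776
(4,3): OLD=843020545008723/17592186044416 → NEW=0, ERR=843020545008723/17592186044416
(4,4): OLD=64520754801979333/281474976710656 → NEW=255, ERR=-7255364259237947/281474976710656
(5,0): OLD=132011802668249/1099511627776 → NEW=0, ERR=132011802668249/1099511627776
(5,1): OLD=919618890445643/8796093022208 → NEW=0, ERR=919618890445643/8796093022208
(5,2): OLD=50662979004227875/281474976710656 → NEW=255, ERR=-21113140056989405/281474976710656
(5,3): OLD=27966710634140557/1125899906842624 → NEW=0, ERR=27966710634140557/1125899906842624
(5,4): OLD=4500126240448387327/18014398509481984 → NEW=255, ERR=-93545379469518593/18014398509481984
Row 0: ##.#.
Row 1: .##..
Row 2: #..##
Row 3: ..#.#
Row 4: #.#.#
Row 5: ..#.#

Answer: ##.#.
.##..
#..##
..#.#
#.#.#
..#.#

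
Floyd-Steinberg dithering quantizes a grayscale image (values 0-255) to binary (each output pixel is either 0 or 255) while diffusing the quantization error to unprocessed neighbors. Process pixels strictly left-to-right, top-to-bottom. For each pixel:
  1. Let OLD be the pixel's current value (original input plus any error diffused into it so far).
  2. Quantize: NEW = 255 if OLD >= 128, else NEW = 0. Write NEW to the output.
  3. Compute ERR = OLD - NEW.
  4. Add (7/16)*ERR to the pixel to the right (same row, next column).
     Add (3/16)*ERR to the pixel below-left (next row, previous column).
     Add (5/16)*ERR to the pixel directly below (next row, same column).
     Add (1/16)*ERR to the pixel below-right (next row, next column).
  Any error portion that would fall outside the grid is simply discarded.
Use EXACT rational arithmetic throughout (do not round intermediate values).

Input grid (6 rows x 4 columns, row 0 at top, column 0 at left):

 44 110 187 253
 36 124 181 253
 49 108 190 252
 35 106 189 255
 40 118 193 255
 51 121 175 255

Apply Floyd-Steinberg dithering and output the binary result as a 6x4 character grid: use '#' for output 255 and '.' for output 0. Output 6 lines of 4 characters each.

(0,0): OLD=44 → NEW=0, ERR=44
(0,1): OLD=517/4 → NEW=255, ERR=-503/4
(0,2): OLD=8447/64 → NEW=255, ERR=-7873/64
(0,3): OLD=203961/1024 → NEW=255, ERR=-57159/1024
(1,0): OLD=1675/64 → NEW=0, ERR=1675/64
(1,1): OLD=38829/512 → NEW=0, ERR=38829/512
(1,2): OLD=2579025/16384 → NEW=255, ERR=-1598895/16384
(1,3): OLD=48541959/262144 → NEW=255, ERR=-18304761/262144
(2,0): OLD=584895/8192 → NEW=0, ERR=584895/8192
(2,1): OLD=38344837/262144 → NEW=255, ERR=-28501883/262144
(2,2): OLD=54307393/524288 → NEW=0, ERR=54307393/524288
(2,3): OLD=2259868717/8388608 → NEW=255, ERR=120773677/8388608
(3,0): OLD=154878191/4194304 → NEW=0, ERR=154878191/4194304
(3,1): OLD=7520379953/67108864 → NEW=0, ERR=7520379953/67108864
(3,2): OLD=285938682127/1073741824 → NEW=255, ERR=12134517007/1073741824
(3,3): OLD=4654324955113/17179869184 → NEW=255, ERR=273458313193/17179869184
(4,0): OLD=77901068099/1073741824 → NEW=0, ERR=77901068099/1073741824
(4,1): OLD=1625107402281/8589934592 → NEW=255, ERR=-565325918679/8589934592
(4,2): OLD=48853226746793/274877906944 → NEW=255, ERR=-21240639523927/274877906944
(4,3): OLD=997800485073263/4398046511104 → NEW=255, ERR=-123701375258257/4398046511104
(5,0): OLD=8429451594995/137438953472 → NEW=0, ERR=8429451594995/137438953472
(5,1): OLD=515944558046437/4398046511104 → NEW=0, ERR=515944558046437/4398046511104
(5,2): OLD=423948124355115/2199023255552 → NEW=255, ERR=-136802805810645/2199023255552
(5,3): OLD=15070433375281173/70368744177664 → NEW=255, ERR=-2873596390023147/70368744177664
Row 0: .###
Row 1: ..##
Row 2: .#.#
Row 3: ..##
Row 4: .###
Row 5: ..##

Answer: .###
..##
.#.#
..##
.###
..##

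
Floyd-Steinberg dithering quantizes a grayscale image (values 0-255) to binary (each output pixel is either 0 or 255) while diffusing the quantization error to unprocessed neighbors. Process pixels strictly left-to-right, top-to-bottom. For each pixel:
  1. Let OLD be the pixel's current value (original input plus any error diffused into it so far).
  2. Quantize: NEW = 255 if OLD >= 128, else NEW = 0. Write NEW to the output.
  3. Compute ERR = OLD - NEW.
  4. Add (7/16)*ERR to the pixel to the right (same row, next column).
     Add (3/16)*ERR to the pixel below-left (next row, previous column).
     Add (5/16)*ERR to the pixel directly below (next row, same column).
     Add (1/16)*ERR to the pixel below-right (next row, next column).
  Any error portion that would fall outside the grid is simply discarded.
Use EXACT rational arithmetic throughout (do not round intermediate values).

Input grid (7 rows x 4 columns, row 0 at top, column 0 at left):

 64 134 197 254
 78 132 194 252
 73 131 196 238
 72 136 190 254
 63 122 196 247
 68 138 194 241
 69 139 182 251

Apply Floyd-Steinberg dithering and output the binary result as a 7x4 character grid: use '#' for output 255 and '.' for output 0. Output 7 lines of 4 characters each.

Answer: .###
..##
.###
.#.#
.###
.#.#
.###

Derivation:
(0,0): OLD=64 → NEW=0, ERR=64
(0,1): OLD=162 → NEW=255, ERR=-93
(0,2): OLD=2501/16 → NEW=255, ERR=-1579/16
(0,3): OLD=53971/256 → NEW=255, ERR=-11309/256
(1,0): OLD=1289/16 → NEW=0, ERR=1289/16
(1,1): OLD=15831/128 → NEW=0, ERR=15831/128
(1,2): OLD=832203/4096 → NEW=255, ERR=-212277/4096
(1,3): OLD=13720189/65536 → NEW=255, ERR=-2991491/65536
(2,0): OLD=248557/2048 → NEW=0, ERR=248557/2048
(2,1): OLD=14291127/65536 → NEW=255, ERR=-2420553/65536
(2,2): OLD=21340733/131072 → NEW=255, ERR=-12082627/131072
(2,3): OLD=377836013/2097152 → NEW=255, ERR=-156937747/2097152
(3,0): OLD=108004933/1048576 → NEW=0, ERR=108004933/1048576
(3,1): OLD=2681369803/16777216 → NEW=255, ERR=-1596820277/16777216
(3,2): OLD=27705945925/268435456 → NEW=0, ERR=27705945925/268435456
(3,3): OLD=1159677936483/4294967296 → NEW=255, ERR=64461276003/4294967296
(4,0): OLD=20761367537/268435456 → NEW=0, ERR=20761367537/268435456
(4,1): OLD=326168530667/2147483648 → NEW=255, ERR=-221439799573/2147483648
(4,2): OLD=12369933757331/68719476736 → NEW=255, ERR=-5153532810349/68719476736
(4,3): OLD=247754266625269/1099511627776 → NEW=255, ERR=-32621198457611/1099511627776
(5,0): OLD=2502597511785/34359738368 → NEW=0, ERR=2502597511785/34359738368
(5,1): OLD=141192913524823/1099511627776 → NEW=255, ERR=-139182551558057/1099511627776
(5,2): OLD=113442677133011/1099511627776 → NEW=0, ERR=113442677133011/1099511627776
(5,3): OLD=2394126529690847/8796093022208 → NEW=255, ERR=151122809027807/8796093022208
(6,0): OLD=1196728784276133/17592186044416 → NEW=0, ERR=1196728784276133/17592186044416
(6,1): OLD=43094097556488003/281474976710656 → NEW=255, ERR=-28682021504729277/281474976710656
(6,2): OLD=742964664846386293/4503599627370496 → NEW=255, ERR=-405453240133090187/4503599627370496
(6,3): OLD=16099819019236279603/72057594037927936 → NEW=255, ERR=-2274867460435344077/72057594037927936
Row 0: .###
Row 1: ..##
Row 2: .###
Row 3: .#.#
Row 4: .###
Row 5: .#.#
Row 6: .###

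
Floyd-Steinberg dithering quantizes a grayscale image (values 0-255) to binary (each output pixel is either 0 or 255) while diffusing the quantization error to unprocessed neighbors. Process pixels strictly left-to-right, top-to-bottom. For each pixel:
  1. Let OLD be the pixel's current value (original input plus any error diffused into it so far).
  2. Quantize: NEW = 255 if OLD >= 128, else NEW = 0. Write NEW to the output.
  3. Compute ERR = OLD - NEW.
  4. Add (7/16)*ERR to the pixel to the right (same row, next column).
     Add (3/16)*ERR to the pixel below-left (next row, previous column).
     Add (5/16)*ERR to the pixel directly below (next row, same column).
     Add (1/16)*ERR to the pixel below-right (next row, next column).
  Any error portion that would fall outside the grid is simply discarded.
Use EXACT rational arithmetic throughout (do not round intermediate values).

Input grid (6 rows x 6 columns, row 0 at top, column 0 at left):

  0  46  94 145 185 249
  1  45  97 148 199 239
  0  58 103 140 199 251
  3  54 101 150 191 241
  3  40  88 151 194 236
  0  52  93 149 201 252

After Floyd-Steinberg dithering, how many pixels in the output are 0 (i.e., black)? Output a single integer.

(0,0): OLD=0 → NEW=0, ERR=0
(0,1): OLD=46 → NEW=0, ERR=46
(0,2): OLD=913/8 → NEW=0, ERR=913/8
(0,3): OLD=24951/128 → NEW=255, ERR=-7689/128
(0,4): OLD=325057/2048 → NEW=255, ERR=-197183/2048
(0,5): OLD=6778951/32768 → NEW=255, ERR=-1576889/32768
(1,0): OLD=77/8 → NEW=0, ERR=77/8
(1,1): OLD=5439/64 → NEW=0, ERR=5439/64
(1,2): OLD=330663/2048 → NEW=255, ERR=-191577/2048
(1,3): OLD=633921/8192 → NEW=0, ERR=633921/8192
(1,4): OLD=99609409/524288 → NEW=255, ERR=-34084031/524288
(1,5): OLD=1589659127/8388608 → NEW=255, ERR=-549435913/8388608
(2,0): OLD=19397/1024 → NEW=0, ERR=19397/1024
(2,1): OLD=2487323/32768 → NEW=0, ERR=2487323/32768
(2,2): OLD=66478585/524288 → NEW=0, ERR=66478585/524288
(2,3): OLD=845657065/4194304 → NEW=255, ERR=-223890455/4194304
(2,4): OLD=19848966387/134217728 → NEW=255, ERR=-14376554253/134217728
(2,5): OLD=385702130901/2147483648 → NEW=255, ERR=-161906199339/2147483648
(3,0): OLD=12138353/524288 → NEW=0, ERR=12138353/524288
(3,1): OLD=473153081/4194304 → NEW=0, ERR=473153081/4194304
(3,2): OLD=6197958105/33554432 → NEW=255, ERR=-2358422055/33554432
(3,3): OLD=194153111861/2147483648 → NEW=0, ERR=194153111861/2147483648
(3,4): OLD=3085653480049/17179869184 → NEW=255, ERR=-1295213161871/17179869184
(3,5): OLD=48862636522463/274877906944 → NEW=255, ERR=-21231229748257/274877906944
(4,0): OLD=2106319955/67108864 → NEW=0, ERR=2106319955/67108864
(4,1): OLD=82949335979/1073741824 → NEW=0, ERR=82949335979/1073741824
(4,2): OLD=4254966335545/34359738368 → NEW=0, ERR=4254966335545/34359738368
(4,3): OLD=118143838039237/549755813888 → NEW=255, ERR=-22043894502203/549755813888
(4,4): OLD=1267216497040445/8796093022208 → NEW=255, ERR=-975787223622595/8796093022208
(4,5): OLD=22323390787900171/140737488355328 → NEW=255, ERR=-13564668742708469/140737488355328
(5,0): OLD=417353604337/17179869184 → NEW=0, ERR=417353604337/17179869184
(5,1): OLD=61545481363129/549755813888 → NEW=0, ERR=61545481363129/549755813888
(5,2): OLD=782795351982743/4398046511104 → NEW=255, ERR=-338706508348777/4398046511104
(5,3): OLD=12626392798916489/140737488355328 → NEW=0, ERR=12626392798916489/140737488355328
(5,4): OLD=26037268189540831/140737488355328 → NEW=255, ERR=-9850791341067809/140737488355328
(5,5): OLD=12970689824053249/70368744177664 → NEW=255, ERR=-4973339941251071/70368744177664
Output grid:
  Row 0: ...###  (3 black, running=3)
  Row 1: ..#.##  (3 black, running=6)
  Row 2: ...###  (3 black, running=9)
  Row 3: ..#.##  (3 black, running=12)
  Row 4: ...###  (3 black, running=15)
  Row 5: ..#.##  (3 black, running=18)

Answer: 18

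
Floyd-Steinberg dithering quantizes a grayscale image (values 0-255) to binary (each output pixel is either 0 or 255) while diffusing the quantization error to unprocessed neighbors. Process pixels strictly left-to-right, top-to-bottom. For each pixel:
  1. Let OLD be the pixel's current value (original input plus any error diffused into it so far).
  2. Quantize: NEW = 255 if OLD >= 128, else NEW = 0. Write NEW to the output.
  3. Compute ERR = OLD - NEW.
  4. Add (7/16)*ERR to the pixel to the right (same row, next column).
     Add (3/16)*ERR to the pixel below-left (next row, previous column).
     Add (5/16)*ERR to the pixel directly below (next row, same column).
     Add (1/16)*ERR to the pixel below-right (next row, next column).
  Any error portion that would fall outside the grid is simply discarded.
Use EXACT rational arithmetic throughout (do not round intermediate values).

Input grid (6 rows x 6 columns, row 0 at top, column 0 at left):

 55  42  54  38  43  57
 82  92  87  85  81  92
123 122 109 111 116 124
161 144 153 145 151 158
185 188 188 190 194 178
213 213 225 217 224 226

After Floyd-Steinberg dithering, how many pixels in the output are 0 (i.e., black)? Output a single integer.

Answer: 16

Derivation:
(0,0): OLD=55 → NEW=0, ERR=55
(0,1): OLD=1057/16 → NEW=0, ERR=1057/16
(0,2): OLD=21223/256 → NEW=0, ERR=21223/256
(0,3): OLD=304209/4096 → NEW=0, ERR=304209/4096
(0,4): OLD=4947511/65536 → NEW=0, ERR=4947511/65536
(0,5): OLD=94401409/1048576 → NEW=0, ERR=94401409/1048576
(1,0): OLD=28563/256 → NEW=0, ERR=28563/256
(1,1): OLD=369541/2048 → NEW=255, ERR=-152699/2048
(1,2): OLD=6444905/65536 → NEW=0, ERR=6444905/65536
(1,3): OLD=44713909/262144 → NEW=255, ERR=-22132811/262144
(1,4): OLD=1496118399/16777216 → NEW=0, ERR=1496118399/16777216
(1,5): OLD=43987566281/268435456 → NEW=255, ERR=-24463474999/268435456
(2,0): OLD=4714887/32768 → NEW=255, ERR=-3640953/32768
(2,1): OLD=79167933/1048576 → NEW=0, ERR=79167933/1048576
(2,2): OLD=2554708855/16777216 → NEW=255, ERR=-1723481225/16777216
(2,3): OLD=8393859199/134217728 → NEW=0, ERR=8393859199/134217728
(2,4): OLD=639365283581/4294967296 → NEW=255, ERR=-455851376899/4294967296
(2,5): OLD=3756183787195/68719476736 → NEW=0, ERR=3756183787195/68719476736
(3,0): OLD=2356083095/16777216 → NEW=255, ERR=-1922106985/16777216
(3,1): OLD=12249389899/134217728 → NEW=0, ERR=12249389899/134217728
(3,2): OLD=190343275729/1073741824 → NEW=255, ERR=-83460889391/1073741824
(3,3): OLD=7161671371315/68719476736 → NEW=0, ERR=7161671371315/68719476736
(3,4): OLD=97628026256467/549755813888 → NEW=255, ERR=-42559706284973/549755813888
(3,5): OLD=1183763128758781/8796093022208 → NEW=255, ERR=-1059240591904259/8796093022208
(4,0): OLD=357148365177/2147483648 → NEW=255, ERR=-190459965063/2147483648
(4,1): OLD=5359567219237/34359738368 → NEW=255, ERR=-3402166064603/34359738368
(4,2): OLD=160127078254559/1099511627776 → NEW=255, ERR=-120248386828321/1099511627776
(4,3): OLD=2732888161899771/17592186044416 → NEW=255, ERR=-1753119279426309/17592186044416
(4,4): OLD=31002701839918507/281474976710656 → NEW=0, ERR=31002701839918507/281474976710656
(4,5): OLD=827390582228790221/4503599627370496 → NEW=255, ERR=-321027322750686259/4503599627370496
(5,0): OLD=91654692959295/549755813888 → NEW=255, ERR=-48533039582145/549755813888
(5,1): OLD=2065065840376879/17592186044416 → NEW=0, ERR=2065065840376879/17592186044416
(5,2): OLD=30583096416457205/140737488355328 → NEW=255, ERR=-5304963114151435/140737488355328
(5,3): OLD=824986611678878167/4503599627370496 → NEW=255, ERR=-323431293300598313/4503599627370496
(5,4): OLD=1868152206849994519/9007199254740992 → NEW=255, ERR=-428683603108958441/9007199254740992
(5,5): OLD=27351060514751247619/144115188075855872 → NEW=255, ERR=-9398312444591999741/144115188075855872
Output grid:
  Row 0: ......  (6 black, running=6)
  Row 1: .#.#.#  (3 black, running=9)
  Row 2: #.#.#.  (3 black, running=12)
  Row 3: #.#.##  (2 black, running=14)
  Row 4: ####.#  (1 black, running=15)
  Row 5: #.####  (1 black, running=16)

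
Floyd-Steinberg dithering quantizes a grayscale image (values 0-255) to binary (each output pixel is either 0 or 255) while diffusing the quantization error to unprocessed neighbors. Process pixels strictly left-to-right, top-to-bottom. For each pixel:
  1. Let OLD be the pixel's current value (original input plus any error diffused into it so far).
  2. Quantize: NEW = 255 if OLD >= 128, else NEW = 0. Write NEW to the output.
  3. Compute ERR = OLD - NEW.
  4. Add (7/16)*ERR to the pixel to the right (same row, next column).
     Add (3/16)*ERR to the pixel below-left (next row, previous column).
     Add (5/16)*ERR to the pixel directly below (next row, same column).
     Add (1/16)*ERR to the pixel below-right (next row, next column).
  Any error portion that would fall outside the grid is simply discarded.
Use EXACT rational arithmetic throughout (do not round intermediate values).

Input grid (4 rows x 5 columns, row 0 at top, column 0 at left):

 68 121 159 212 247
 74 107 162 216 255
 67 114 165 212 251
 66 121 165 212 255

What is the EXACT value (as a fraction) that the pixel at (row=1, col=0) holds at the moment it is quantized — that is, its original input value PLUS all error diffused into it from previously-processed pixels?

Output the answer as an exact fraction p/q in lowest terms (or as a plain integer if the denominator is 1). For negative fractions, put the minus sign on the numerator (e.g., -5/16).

(0,0): OLD=68 → NEW=0, ERR=68
(0,1): OLD=603/4 → NEW=255, ERR=-417/4
(0,2): OLD=7257/64 → NEW=0, ERR=7257/64
(0,3): OLD=267887/1024 → NEW=255, ERR=6767/1024
(0,4): OLD=4094217/16384 → NEW=255, ERR=-83703/16384
(1,0): OLD=4845/64 → NEW=0, ERR=4845/64
Target (1,0): original=74, with diffused error = 4845/64

Answer: 4845/64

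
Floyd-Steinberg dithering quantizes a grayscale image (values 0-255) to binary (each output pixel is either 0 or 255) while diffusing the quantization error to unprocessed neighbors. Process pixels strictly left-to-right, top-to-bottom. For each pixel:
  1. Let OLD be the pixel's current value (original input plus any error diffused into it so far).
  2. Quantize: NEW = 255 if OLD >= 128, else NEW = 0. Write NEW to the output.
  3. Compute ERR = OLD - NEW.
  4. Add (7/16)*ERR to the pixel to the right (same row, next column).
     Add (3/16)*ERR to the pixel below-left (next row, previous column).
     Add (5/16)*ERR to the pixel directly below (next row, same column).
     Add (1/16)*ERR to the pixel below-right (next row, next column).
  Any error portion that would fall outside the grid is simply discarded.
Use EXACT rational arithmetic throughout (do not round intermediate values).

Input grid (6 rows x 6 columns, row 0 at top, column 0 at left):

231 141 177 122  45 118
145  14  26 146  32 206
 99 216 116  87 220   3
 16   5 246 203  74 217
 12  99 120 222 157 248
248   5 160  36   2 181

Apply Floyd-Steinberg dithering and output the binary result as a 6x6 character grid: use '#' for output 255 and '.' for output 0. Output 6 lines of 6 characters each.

Answer: ##.#..
...#.#
##..#.
..##.#
..####
#.#..#

Derivation:
(0,0): OLD=231 → NEW=255, ERR=-24
(0,1): OLD=261/2 → NEW=255, ERR=-249/2
(0,2): OLD=3921/32 → NEW=0, ERR=3921/32
(0,3): OLD=89911/512 → NEW=255, ERR=-40649/512
(0,4): OLD=84097/8192 → NEW=0, ERR=84097/8192
(0,5): OLD=16055175/131072 → NEW=0, ERR=16055175/131072
(1,0): OLD=3653/32 → NEW=0, ERR=3653/32
(1,1): OLD=11907/256 → NEW=0, ERR=11907/256
(1,2): OLD=507679/8192 → NEW=0, ERR=507679/8192
(1,3): OLD=5173603/32768 → NEW=255, ERR=-3182237/32768
(1,4): OLD=22493369/2097152 → NEW=0, ERR=22493369/2097152
(1,5): OLD=8375609407/33554432 → NEW=255, ERR=-180770753/33554432
(2,0): OLD=587345/4096 → NEW=255, ERR=-457135/4096
(2,1): OLD=26274987/131072 → NEW=255, ERR=-7148373/131072
(2,2): OLD=201754881/2097152 → NEW=0, ERR=201754881/2097152
(2,3): OLD=1755324921/16777216 → NEW=0, ERR=1755324921/16777216
(2,4): OLD=140684696107/536870912 → NEW=255, ERR=3782613547/536870912
(2,5): OLD=43544740829/8589934592 → NEW=0, ERR=43544740829/8589934592
(3,0): OLD=-61032287/2097152 → NEW=0, ERR=-61032287/2097152
(3,1): OLD=-230056083/16777216 → NEW=0, ERR=-230056083/16777216
(3,2): OLD=38422953927/134217728 → NEW=255, ERR=4197433287/134217728
(3,3): OLD=2205133931749/8589934592 → NEW=255, ERR=14700610789/8589934592
(3,4): OLD=5802678249125/68719476736 → NEW=0, ERR=5802678249125/68719476736
(3,5): OLD=281438735138443/1099511627776 → NEW=255, ERR=1063270055563/1099511627776
(4,0): OLD=89765743/268435456 → NEW=0, ERR=89765743/268435456
(4,1): OLD=424798102851/4294967296 → NEW=0, ERR=424798102851/4294967296
(4,2): OLD=23709339626265/137438953472 → NEW=255, ERR=-11337593509095/137438953472
(4,3): OLD=449110298212637/2199023255552 → NEW=255, ERR=-111640631953123/2199023255552
(4,4): OLD=5681033490830125/35184372088832 → NEW=255, ERR=-3290981391822035/35184372088832
(4,5): OLD=119715813178173211/562949953421312 → NEW=255, ERR=-23836424944261349/562949953421312
(5,0): OLD=18324005798521/68719476736 → NEW=255, ERR=800539230841/68719476736
(5,1): OLD=56203541498825/2199023255552 → NEW=0, ERR=56203541498825/2199023255552
(5,2): OLD=2499245788388819/17592186044416 → NEW=255, ERR=-1986761652937261/17592186044416
(5,3): OLD=-29255083487998687/562949953421312 → NEW=0, ERR=-29255083487998687/562949953421312
(5,4): OLD=-68767371733131895/1125899906842624 → NEW=0, ERR=-68767371733131895/1125899906842624
(5,5): OLD=2435558874103397229/18014398509481984 → NEW=255, ERR=-2158112745814508691/18014398509481984
Row 0: ##.#..
Row 1: ...#.#
Row 2: ##..#.
Row 3: ..##.#
Row 4: ..####
Row 5: #.#..#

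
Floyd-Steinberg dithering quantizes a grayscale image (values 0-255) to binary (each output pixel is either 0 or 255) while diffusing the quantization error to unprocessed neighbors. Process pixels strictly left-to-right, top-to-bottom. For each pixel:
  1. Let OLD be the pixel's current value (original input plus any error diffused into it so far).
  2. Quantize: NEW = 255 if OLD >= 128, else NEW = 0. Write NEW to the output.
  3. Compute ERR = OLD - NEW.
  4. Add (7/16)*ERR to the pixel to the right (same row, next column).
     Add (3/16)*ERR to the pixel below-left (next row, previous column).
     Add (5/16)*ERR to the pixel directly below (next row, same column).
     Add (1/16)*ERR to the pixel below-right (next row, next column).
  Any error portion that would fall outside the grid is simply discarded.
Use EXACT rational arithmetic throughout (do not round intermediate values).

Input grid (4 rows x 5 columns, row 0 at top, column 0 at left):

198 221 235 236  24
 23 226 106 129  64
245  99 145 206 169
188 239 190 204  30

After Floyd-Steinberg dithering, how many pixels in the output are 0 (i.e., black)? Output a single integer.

Answer: 7

Derivation:
(0,0): OLD=198 → NEW=255, ERR=-57
(0,1): OLD=3137/16 → NEW=255, ERR=-943/16
(0,2): OLD=53559/256 → NEW=255, ERR=-11721/256
(0,3): OLD=884609/4096 → NEW=255, ERR=-159871/4096
(0,4): OLD=453767/65536 → NEW=0, ERR=453767/65536
(1,0): OLD=-1501/256 → NEW=0, ERR=-1501/256
(1,1): OLD=394997/2048 → NEW=255, ERR=-127243/2048
(1,2): OLD=3506713/65536 → NEW=0, ERR=3506713/65536
(1,3): OLD=36346085/262144 → NEW=255, ERR=-30500635/262144
(1,4): OLD=53774607/4194304 → NEW=0, ERR=53774607/4194304
(2,0): OLD=7586391/32768 → NEW=255, ERR=-769449/32768
(2,1): OLD=82813741/1048576 → NEW=0, ERR=82813741/1048576
(2,2): OLD=2861773511/16777216 → NEW=255, ERR=-1416416569/16777216
(2,3): OLD=37165598565/268435456 → NEW=255, ERR=-31285442715/268435456
(2,4): OLD=492826598019/4294967296 → NEW=0, ERR=492826598019/4294967296
(3,0): OLD=3279445991/16777216 → NEW=255, ERR=-998744089/16777216
(3,1): OLD=29573378523/134217728 → NEW=255, ERR=-4652142117/134217728
(3,2): OLD=564944460633/4294967296 → NEW=255, ERR=-530272199847/4294967296
(3,3): OLD=1114988698801/8589934592 → NEW=255, ERR=-1075444622159/8589934592
(3,4): OLD=522188062357/137438953472 → NEW=0, ERR=522188062357/137438953472
Output grid:
  Row 0: ####.  (1 black, running=1)
  Row 1: .#.#.  (3 black, running=4)
  Row 2: #.##.  (2 black, running=6)
  Row 3: ####.  (1 black, running=7)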